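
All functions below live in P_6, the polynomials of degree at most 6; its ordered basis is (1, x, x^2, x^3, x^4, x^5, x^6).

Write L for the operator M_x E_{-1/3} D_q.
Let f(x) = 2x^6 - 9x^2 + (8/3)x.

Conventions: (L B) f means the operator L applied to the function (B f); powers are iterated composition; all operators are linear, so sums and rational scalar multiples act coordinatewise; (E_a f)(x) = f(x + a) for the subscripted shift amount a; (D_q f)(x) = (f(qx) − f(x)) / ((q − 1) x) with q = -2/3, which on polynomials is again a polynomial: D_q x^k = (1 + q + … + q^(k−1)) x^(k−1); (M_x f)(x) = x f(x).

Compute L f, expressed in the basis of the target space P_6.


D_q f = (266/243)x^5 - 3x + 8/3
E_{-1/3} D_q f = (266/243)x^5 - (1330/729)x^4 + (2660/2187)x^3 - (2660/6561)x^2 - (57719/19683)x + 216247/59049
M_x E_{-1/3} D_q f = (266/243)x^6 - (1330/729)x^5 + (2660/2187)x^4 - (2660/6561)x^3 - (57719/19683)x^2 + (216247/59049)x

the image equals g(x) = (266/243)x^6 - (1330/729)x^5 + (2660/2187)x^4 - (2660/6561)x^3 - (57719/19683)x^2 + (216247/59049)x


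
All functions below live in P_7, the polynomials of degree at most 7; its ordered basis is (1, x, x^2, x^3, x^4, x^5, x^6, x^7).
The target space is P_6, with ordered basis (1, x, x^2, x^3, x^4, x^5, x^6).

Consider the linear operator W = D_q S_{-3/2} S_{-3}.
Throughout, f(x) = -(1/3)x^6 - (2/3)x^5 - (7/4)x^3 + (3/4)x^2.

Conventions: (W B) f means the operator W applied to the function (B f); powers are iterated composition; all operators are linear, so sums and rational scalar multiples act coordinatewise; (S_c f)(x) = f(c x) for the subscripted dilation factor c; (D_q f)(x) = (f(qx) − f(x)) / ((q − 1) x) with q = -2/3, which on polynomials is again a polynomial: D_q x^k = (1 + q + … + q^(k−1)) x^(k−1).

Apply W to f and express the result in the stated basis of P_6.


g(x) = -(96957/64)x^5 - (13365/16)x^4 - (3969/32)x^2 + (81/16)x

S_{-3} f = -243x^6 + 162x^5 + (189/4)x^3 + (27/4)x^2
S_{-3/2} S_{-3} f = -(177147/64)x^6 - (19683/16)x^5 - (5103/32)x^3 + (243/16)x^2
D_q (S_{-3/2} S_{-3}) f = -(96957/64)x^5 - (13365/16)x^4 - (3969/32)x^2 + (81/16)x


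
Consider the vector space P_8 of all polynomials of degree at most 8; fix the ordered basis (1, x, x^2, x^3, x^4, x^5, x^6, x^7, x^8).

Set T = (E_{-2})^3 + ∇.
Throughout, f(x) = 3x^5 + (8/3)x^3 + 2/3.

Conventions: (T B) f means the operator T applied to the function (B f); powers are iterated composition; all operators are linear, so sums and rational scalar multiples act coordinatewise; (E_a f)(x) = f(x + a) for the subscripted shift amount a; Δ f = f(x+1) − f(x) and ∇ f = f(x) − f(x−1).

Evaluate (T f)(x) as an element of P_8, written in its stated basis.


g(x) = 3x^5 - 75x^4 + (3158/3)x^3 - 6490x^2 + 19705x - 71693/3

E_{-2} f = 3x^5 - 30x^4 + (368/3)x^3 - 256x^2 + 272x - 350/3
E_{-2} E_{-2} f = 3x^5 - 60x^4 + (1448/3)x^3 - 1952x^2 + 3968x - 3242
E_{-2} E_{-2} E_{-2} f = 3x^5 - 90x^4 + (3248/3)x^3 - 6528x^2 + 19728x - 71710/3
∇ f = 15x^4 - 30x^3 + 38x^2 - 23x + 17/3
((E_{-2})^3 + ∇) f = 3x^5 - 75x^4 + (3158/3)x^3 - 6490x^2 + 19705x - 71693/3


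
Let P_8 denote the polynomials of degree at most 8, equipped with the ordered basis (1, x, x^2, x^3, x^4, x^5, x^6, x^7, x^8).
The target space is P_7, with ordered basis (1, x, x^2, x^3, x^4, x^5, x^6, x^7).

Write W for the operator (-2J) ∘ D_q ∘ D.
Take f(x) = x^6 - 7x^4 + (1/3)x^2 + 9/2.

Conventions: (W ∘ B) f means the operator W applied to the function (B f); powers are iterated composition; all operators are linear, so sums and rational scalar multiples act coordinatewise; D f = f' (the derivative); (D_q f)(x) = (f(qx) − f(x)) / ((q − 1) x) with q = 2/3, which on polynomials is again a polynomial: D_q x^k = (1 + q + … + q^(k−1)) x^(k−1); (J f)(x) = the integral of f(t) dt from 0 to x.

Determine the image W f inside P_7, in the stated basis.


D f = 6x^5 - 28x^3 + (2/3)x
D_q D f = (422/27)x^4 - (532/9)x^2 + 2/3
J D_q D f = (422/135)x^5 - (532/27)x^3 + (2/3)x
(-2J) D_q D f = -(844/135)x^5 + (1064/27)x^3 - (4/3)x

the image equals g(x) = -(844/135)x^5 + (1064/27)x^3 - (4/3)x


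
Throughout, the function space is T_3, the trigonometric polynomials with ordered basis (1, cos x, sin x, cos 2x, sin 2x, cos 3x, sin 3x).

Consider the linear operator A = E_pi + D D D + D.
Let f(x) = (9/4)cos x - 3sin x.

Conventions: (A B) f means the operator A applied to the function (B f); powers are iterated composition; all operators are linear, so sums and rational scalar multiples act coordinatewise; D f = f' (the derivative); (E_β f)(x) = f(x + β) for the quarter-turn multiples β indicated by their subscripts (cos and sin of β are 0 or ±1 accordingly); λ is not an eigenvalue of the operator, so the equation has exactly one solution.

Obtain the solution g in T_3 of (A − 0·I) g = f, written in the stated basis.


the result is g(x) = -(9/4)cos x + 3sin x

write g with unknown coordinates in the stated basis and equate coefficients in (A − 0·I) g = f
solving from the highest basis element down gives g = -(9/4)cos x + 3sin x
check: A g = (9/4)cos x - 3sin x
so A g − 0·g = (9/4)cos x - 3sin x = f ✓


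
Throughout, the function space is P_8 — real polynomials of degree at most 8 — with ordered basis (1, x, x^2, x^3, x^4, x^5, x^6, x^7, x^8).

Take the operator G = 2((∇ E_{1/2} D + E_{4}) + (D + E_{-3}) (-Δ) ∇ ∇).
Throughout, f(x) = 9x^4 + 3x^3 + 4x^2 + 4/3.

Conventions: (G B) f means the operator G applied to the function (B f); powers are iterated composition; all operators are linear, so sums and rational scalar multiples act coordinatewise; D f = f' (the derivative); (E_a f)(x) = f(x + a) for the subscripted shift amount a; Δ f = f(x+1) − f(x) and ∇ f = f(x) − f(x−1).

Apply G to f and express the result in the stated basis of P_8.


D f = 36x^3 + 9x^2 + 8x
E_{1/2} D f = 36x^3 + 63x^2 + 44x + 43/4
∇ E_{1/2} D f = 108x^2 + 18x + 17
E_{4} f = 9x^4 + 147x^3 + 904x^2 + 2480x + 7684/3
(∇ E_{1/2} D + E_{4}) f = 9x^4 + 147x^3 + 1012x^2 + 2498x + 7735/3
∇ f = 36x^3 - 45x^2 + 35x - 10
∇ ∇ f = 108x^2 - 198x + 116
Δ (∇ ∇) f = 216x - 90
(-Δ) (∇ ∇) f = -216x + 90
D (-Δ) (∇ ∇) f = -216
E_{-3} (-Δ) (∇ ∇) f = -216x + 738
(D + E_{-3}) (-Δ) (∇ ∇) f = -216x + 522
((∇ E_{1/2} D + E_{4}) + (D + E_{-3}) (-Δ) ∇ ∇) f = 9x^4 + 147x^3 + 1012x^2 + 2282x + 9301/3
(2((∇ E_{1/2} D + E_{4}) + (D + E_{-3}) (-Δ) ∇ ∇)) f = 18x^4 + 294x^3 + 2024x^2 + 4564x + 18602/3

the image equals g(x) = 18x^4 + 294x^3 + 2024x^2 + 4564x + 18602/3


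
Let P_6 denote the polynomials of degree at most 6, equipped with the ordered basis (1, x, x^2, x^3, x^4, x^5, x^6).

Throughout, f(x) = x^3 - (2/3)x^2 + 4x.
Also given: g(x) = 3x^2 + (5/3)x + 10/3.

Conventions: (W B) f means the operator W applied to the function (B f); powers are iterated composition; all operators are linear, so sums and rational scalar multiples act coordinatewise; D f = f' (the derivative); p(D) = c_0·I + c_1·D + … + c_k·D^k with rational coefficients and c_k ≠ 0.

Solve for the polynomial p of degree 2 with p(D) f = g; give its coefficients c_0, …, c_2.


D^0 f = x^3 - (2/3)x^2 + 4x
D^1 f = 3x^2 - (4/3)x + 4
D^2 f = 6x - 4/3
matching coefficients of g against c_0 f + c_1 Df + … from the top degree down determines the c_i
solution: c_0 = 0, c_1 = 1, c_2 = 1/2

c_0 = 0, c_1 = 1, c_2 = 1/2


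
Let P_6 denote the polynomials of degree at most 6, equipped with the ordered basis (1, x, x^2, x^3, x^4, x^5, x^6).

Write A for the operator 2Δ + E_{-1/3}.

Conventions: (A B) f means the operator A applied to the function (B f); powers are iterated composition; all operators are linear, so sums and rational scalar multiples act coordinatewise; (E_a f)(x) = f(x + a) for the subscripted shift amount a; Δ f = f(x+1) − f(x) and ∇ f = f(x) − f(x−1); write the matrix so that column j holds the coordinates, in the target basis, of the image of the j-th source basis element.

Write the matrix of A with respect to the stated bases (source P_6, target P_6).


the matrix is [[1, 5/3, 19/9, 53/27, 163/81, 485/243, 1459/729]; [0, 1, 10/3, 19/3, 212/27, 815/81, 970/81]; [0, 0, 1, 5, 38/3, 530/27, 815/27]; [0, 0, 0, 1, 20/3, 190/9, 1060/27]; [0, 0, 0, 0, 1, 25/3, 95/3]; [0, 0, 0, 0, 0, 1, 10]; [0, 0, 0, 0, 0, 0, 1]] (rows listed top to bottom)

image of 1: 1
image of x: x + 5/3
image of x^2: x^2 + (10/3)x + 19/9
image of x^3: x^3 + 5x^2 + (19/3)x + 53/27
image of x^4: x^4 + (20/3)x^3 + (38/3)x^2 + (212/27)x + 163/81
image of x^5: x^5 + (25/3)x^4 + (190/9)x^3 + (530/27)x^2 + (815/81)x + 485/243
image of x^6: x^6 + 10x^5 + (95/3)x^4 + (1060/27)x^3 + (815/27)x^2 + (970/81)x + 1459/729
each image's coordinates form column j of the matrix


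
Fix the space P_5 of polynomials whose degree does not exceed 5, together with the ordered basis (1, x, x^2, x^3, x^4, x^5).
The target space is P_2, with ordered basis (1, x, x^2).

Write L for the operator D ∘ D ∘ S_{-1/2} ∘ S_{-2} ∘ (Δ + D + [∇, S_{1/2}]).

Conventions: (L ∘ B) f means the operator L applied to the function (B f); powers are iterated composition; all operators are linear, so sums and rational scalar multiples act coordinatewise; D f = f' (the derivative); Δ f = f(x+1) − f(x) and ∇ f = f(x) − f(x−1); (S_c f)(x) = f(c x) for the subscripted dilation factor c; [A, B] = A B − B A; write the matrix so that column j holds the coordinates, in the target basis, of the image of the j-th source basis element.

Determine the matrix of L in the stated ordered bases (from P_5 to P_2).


the matrix is [[0, 0, 0, 45/4, 57/4, 125/8]; [0, 0, 0, 0, 93/2, 525/8]; [0, 0, 0, 0, 0, 945/8]] (rows listed top to bottom)

image of 1: 0
image of x: 0
image of x^2: 0
image of x^3: 45/4
image of x^4: (93/2)x + 57/4
image of x^5: (945/8)x^2 + (525/8)x + 125/8
each image's coordinates form column j of the matrix


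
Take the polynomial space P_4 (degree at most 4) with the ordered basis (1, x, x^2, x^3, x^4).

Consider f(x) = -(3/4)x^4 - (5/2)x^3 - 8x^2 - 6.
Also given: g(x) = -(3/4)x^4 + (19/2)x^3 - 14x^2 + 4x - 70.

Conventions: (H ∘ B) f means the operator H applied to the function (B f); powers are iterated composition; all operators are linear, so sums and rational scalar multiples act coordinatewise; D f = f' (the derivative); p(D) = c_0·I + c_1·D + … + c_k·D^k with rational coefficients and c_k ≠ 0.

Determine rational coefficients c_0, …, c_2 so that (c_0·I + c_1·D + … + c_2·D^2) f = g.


c_0 = 1, c_1 = -4, c_2 = 4

D^0 f = -(3/4)x^4 - (5/2)x^3 - 8x^2 - 6
D^1 f = -3x^3 - (15/2)x^2 - 16x
D^2 f = -9x^2 - 15x - 16
matching coefficients of g against c_0 f + c_1 Df + … from the top degree down determines the c_i
solution: c_0 = 1, c_1 = -4, c_2 = 4


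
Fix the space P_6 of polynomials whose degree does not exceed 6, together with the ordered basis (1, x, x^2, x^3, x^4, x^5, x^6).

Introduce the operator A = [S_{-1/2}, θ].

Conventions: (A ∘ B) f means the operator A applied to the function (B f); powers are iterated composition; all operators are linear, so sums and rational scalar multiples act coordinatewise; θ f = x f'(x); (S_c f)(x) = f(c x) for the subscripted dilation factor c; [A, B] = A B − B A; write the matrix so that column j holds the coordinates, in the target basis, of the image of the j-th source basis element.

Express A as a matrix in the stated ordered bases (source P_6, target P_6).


the matrix is [[0, 0, 0, 0, 0, 0, 0]; [0, 0, 0, 0, 0, 0, 0]; [0, 0, 0, 0, 0, 0, 0]; [0, 0, 0, 0, 0, 0, 0]; [0, 0, 0, 0, 0, 0, 0]; [0, 0, 0, 0, 0, 0, 0]; [0, 0, 0, 0, 0, 0, 0]] (rows listed top to bottom)

image of 1: 0
image of x: 0
image of x^2: 0
image of x^3: 0
image of x^4: 0
image of x^5: 0
image of x^6: 0
each image's coordinates form column j of the matrix


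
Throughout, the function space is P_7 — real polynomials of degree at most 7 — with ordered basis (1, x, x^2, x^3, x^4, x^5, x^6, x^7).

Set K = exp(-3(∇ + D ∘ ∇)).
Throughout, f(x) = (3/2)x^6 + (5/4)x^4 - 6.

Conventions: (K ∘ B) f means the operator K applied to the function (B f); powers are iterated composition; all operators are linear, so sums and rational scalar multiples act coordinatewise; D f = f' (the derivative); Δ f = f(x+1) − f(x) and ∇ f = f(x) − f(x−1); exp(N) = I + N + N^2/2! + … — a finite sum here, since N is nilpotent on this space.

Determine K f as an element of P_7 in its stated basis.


order-1 term: -27x^5 - (135/2)x^4 + 165x^3 - 225x^2 + 138x - 135/4
order-2 term: (405/2)x^4 + 810x^3 - 945x^2 - 270x + 3069/4
order-3 term: -810x^3 - 3645x^2 + 1080x + 4455/2
order-4 term: (3645/2)x^2 + 7290x + 2835/4
order-5 term: -2187x - 10935/2
order-6 term: 2187/2
the series for exp(-3(∇ + D ∘ ∇)) f terminates at order 6
exp(-3(∇ + D ∘ ∇)) f = (3/2)x^6 - 27x^5 + (545/4)x^4 + 165x^3 - (5985/2)x^2 + 6051x - 2841/4

g(x) = (3/2)x^6 - 27x^5 + (545/4)x^4 + 165x^3 - (5985/2)x^2 + 6051x - 2841/4


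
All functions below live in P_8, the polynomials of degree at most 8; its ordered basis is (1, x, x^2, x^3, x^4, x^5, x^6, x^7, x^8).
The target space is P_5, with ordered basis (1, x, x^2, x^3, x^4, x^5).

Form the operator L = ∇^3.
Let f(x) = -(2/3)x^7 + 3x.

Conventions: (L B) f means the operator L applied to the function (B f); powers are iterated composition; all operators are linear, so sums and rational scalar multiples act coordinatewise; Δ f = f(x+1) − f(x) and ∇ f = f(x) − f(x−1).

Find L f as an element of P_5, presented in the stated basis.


∇ f = -(14/3)x^6 + 14x^5 - (70/3)x^4 + (70/3)x^3 - 14x^2 + (14/3)x + 7/3
∇ ∇ f = -28x^5 + 140x^4 - (980/3)x^3 + 420x^2 - (868/3)x + 84
∇ ∇ ∇ f = -140x^4 + 840x^3 - 2100x^2 + 2520x - 1204

the result is g(x) = -140x^4 + 840x^3 - 2100x^2 + 2520x - 1204


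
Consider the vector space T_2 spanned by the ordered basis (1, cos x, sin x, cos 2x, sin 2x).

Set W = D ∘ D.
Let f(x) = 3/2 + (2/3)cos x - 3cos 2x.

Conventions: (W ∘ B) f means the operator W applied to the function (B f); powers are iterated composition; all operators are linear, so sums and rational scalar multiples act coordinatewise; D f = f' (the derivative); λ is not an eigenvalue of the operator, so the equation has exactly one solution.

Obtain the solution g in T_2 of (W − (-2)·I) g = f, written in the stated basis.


write g with unknown coordinates in the stated basis and equate coefficients in (W − (-2)·I) g = f
solving from the highest basis element down gives g = 3/4 + (2/3)cos x + (3/2)cos 2x
check: W g = -(2/3)cos x - 6cos 2x
so W g − (-2)·g = 3/2 + (2/3)cos x - 3cos 2x = f ✓

g(x) = 3/4 + (2/3)cos x + (3/2)cos 2x


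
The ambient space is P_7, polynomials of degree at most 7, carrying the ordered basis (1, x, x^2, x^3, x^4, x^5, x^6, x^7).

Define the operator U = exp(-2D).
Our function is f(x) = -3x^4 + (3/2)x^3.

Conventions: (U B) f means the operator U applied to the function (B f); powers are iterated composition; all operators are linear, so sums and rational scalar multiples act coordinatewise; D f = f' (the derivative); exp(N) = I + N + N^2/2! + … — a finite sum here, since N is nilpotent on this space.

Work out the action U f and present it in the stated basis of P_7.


the result is g(x) = -3x^4 + (51/2)x^3 - 81x^2 + 114x - 60

order-1 term: 24x^3 - 9x^2
order-2 term: -72x^2 + 18x
order-3 term: 96x - 12
order-4 term: -48
the series for exp(-2D) f terminates at order 4
exp(-2D) f = -3x^4 + (51/2)x^3 - 81x^2 + 114x - 60


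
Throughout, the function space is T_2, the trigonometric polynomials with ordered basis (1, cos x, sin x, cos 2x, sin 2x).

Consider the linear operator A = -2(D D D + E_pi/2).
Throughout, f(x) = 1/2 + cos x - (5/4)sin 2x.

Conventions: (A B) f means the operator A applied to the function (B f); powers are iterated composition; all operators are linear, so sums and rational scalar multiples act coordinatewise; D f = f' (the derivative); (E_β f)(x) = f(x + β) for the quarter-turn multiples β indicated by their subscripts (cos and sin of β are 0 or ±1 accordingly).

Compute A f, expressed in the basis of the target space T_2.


D f = -sin x - (5/2)cos 2x
D D f = -cos x + 5sin 2x
D D D f = sin x + 10cos 2x
E_pi/2 f = 1/2 - sin x + (5/4)sin 2x
(D D D + E_pi/2) f = 1/2 + 10cos 2x + (5/4)sin 2x
(-2(D D D + E_pi/2)) f = -1 - 20cos 2x - (5/2)sin 2x

the result is g(x) = -1 - 20cos 2x - (5/2)sin 2x


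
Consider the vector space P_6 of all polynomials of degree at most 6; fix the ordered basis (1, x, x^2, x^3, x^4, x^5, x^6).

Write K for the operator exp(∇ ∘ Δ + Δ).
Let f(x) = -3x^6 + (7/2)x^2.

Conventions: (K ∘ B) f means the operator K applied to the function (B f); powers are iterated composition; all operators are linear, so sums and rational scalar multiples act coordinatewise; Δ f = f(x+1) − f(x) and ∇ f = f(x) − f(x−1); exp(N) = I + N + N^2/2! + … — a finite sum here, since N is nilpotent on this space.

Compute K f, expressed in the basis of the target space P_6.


order-1 term: -18x^5 - 135x^4 - 60x^3 - 135x^2 - 11x + 3/2
order-2 term: -45x^4 - 540x^3 - 1395x^2 - 810x - 899/2
order-3 term: -60x^3 - 810x^2 - 2610x - 1890
order-4 term: -45x^2 - 540x - 1275
order-5 term: -18x - 135
order-6 term: -3
the series for exp(∇ ∘ Δ + Δ) f terminates at order 6
exp(∇ ∘ Δ + Δ) f = -3x^6 - 18x^5 - 180x^4 - 660x^3 - (4763/2)x^2 - 3989x - 3751

g(x) = -3x^6 - 18x^5 - 180x^4 - 660x^3 - (4763/2)x^2 - 3989x - 3751


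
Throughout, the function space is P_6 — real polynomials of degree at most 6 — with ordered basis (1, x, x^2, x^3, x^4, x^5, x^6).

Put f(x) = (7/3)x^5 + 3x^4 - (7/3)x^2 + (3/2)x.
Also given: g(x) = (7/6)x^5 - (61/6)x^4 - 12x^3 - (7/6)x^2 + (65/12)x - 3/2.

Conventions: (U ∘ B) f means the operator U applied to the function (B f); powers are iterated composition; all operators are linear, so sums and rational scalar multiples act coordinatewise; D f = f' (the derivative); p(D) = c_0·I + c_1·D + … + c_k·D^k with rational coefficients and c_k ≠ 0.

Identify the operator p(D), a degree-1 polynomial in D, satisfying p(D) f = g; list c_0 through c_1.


p(D) = (1/2)·I − D, i.e. c_0 = 1/2, c_1 = -1

D^0 f = (7/3)x^5 + 3x^4 - (7/3)x^2 + (3/2)x
D^1 f = (35/3)x^4 + 12x^3 - (14/3)x + 3/2
matching coefficients of g against c_0 f + c_1 Df + … from the top degree down determines the c_i
solution: c_0 = 1/2, c_1 = -1


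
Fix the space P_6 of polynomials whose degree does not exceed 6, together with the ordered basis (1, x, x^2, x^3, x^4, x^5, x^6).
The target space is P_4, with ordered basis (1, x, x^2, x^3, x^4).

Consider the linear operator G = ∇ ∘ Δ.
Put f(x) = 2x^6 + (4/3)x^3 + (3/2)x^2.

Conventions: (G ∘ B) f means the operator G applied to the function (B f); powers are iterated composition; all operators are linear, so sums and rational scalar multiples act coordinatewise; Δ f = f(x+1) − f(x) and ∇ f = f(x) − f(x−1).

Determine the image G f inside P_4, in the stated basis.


Δ f = 12x^5 + 30x^4 + 40x^3 + 34x^2 + 19x + 29/6
∇ Δ f = 60x^4 + 60x^2 + 8x + 7

the result is g(x) = 60x^4 + 60x^2 + 8x + 7


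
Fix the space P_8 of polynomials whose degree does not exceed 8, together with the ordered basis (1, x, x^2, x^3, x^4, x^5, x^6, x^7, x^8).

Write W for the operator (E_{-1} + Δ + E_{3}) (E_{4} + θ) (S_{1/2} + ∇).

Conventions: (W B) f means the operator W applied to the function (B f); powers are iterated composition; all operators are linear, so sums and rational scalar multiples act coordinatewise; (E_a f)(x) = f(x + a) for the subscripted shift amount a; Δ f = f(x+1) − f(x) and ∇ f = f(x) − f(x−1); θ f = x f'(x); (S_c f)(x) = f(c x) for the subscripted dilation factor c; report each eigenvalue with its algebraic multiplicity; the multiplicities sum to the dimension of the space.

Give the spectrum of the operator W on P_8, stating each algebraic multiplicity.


λ = 9/128 (multiplicity 1), λ = 1/8 (multiplicity 1), λ = 7/32 (multiplicity 1), λ = 3/8 (multiplicity 1), λ = 5/8 (multiplicity 1), λ = 1 (multiplicity 1), λ = 3/2 (multiplicity 1), λ = 2 (multiplicity 2)

image of 1: 2
image of x: 2x + 9
image of x^2: (3/2)x^2 + (33/2)x + 193/4
image of x^3: x^3 + (51/2)x^2 + (255/2)x + 291
image of x^4: (5/8)x^4 + (151/4)x^3 + (1965/8)x^2 + (4587/4)x + 28271/16
image of x^5: (3/8)x^5 + (865/16)x^4 + (3345/8)x^3 + (23735/8)x^2 + (137765/16)x + 196055/16
image of x^6: (7/32)x^6 + (2391/32)x^5 + (42315/64)x^4 + (100565/16)x^3 + (1655355/64)x^2 + (2338755/32)x + 5474325/64
image of x^7: (1/8)x^7 + (399/4)x^6 + (7917/8)x^5 + (376145/32)x^4 + (980455/16)x^3 + (8241345/32)x^2 + (4765425/8)x + 19669631/32
image of x^8: (9/128)x^8 + (4131/32)x^7 + (90685/64)x^6 + (644273/32)x^5 + (16035985/128)x^4 + (22266321/32)x^3 + (152635917/64)x^2 + (157016071/32)x + 1134088027/256
the matrix is upper triangular; its diagonal is (2, 2, 3/2, 1, 5/8, 3/8, 7/32, 1/8, 9/128)
for a triangular matrix the eigenvalues are the diagonal entries, with algebraic multiplicity their repetition count


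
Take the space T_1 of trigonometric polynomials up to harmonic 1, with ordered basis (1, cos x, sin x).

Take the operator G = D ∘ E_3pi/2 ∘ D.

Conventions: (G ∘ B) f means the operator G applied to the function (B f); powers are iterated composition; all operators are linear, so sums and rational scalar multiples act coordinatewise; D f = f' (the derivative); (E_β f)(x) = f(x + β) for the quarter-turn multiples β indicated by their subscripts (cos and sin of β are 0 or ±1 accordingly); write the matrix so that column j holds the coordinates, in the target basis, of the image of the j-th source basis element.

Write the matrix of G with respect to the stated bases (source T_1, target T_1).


image of 1: 0
image of cos x: -sin x
image of sin x: cos x
each image's coordinates form column j of the matrix

the matrix is [[0, 0, 0]; [0, 0, 1]; [0, -1, 0]] (rows listed top to bottom)


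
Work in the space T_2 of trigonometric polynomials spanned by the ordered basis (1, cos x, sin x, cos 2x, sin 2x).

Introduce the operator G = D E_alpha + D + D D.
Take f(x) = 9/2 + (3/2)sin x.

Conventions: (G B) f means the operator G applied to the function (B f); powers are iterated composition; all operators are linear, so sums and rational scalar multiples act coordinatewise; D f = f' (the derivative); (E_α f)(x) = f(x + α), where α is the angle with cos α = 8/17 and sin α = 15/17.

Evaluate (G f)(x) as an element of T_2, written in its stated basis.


the image equals g(x) = (75/34)cos x - (48/17)sin x

E_alpha f = 9/2 + (45/34)cos x + (12/17)sin x
D E_alpha f = (12/17)cos x - (45/34)sin x
D f = (3/2)cos x
D f = (3/2)cos x
D D f = -(3/2)sin x
(D E_alpha + D + D D) f = (75/34)cos x - (48/17)sin x


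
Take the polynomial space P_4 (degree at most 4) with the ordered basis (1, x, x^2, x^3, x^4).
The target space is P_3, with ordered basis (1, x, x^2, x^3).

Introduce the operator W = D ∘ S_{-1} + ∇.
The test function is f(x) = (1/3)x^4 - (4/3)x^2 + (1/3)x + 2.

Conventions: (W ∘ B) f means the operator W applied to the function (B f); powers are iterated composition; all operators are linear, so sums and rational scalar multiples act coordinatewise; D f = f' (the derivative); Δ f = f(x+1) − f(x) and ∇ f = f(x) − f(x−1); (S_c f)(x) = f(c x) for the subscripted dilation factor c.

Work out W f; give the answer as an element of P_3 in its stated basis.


S_{-1} f = (1/3)x^4 - (4/3)x^2 - (1/3)x + 2
D S_{-1} f = (4/3)x^3 - (8/3)x - 1/3
∇ f = (4/3)x^3 - 2x^2 - (4/3)x + 4/3
(D ∘ S_{-1} + ∇) f = (8/3)x^3 - 2x^2 - 4x + 1

the image equals g(x) = (8/3)x^3 - 2x^2 - 4x + 1


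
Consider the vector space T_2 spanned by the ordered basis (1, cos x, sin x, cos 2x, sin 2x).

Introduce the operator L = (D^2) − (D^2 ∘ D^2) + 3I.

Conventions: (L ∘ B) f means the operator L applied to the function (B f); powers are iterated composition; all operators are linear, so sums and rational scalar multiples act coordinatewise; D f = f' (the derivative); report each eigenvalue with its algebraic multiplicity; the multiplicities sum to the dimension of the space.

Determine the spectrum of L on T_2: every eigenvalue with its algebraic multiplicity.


λ = -17 (multiplicity 2), λ = 1 (multiplicity 2), λ = 3 (multiplicity 1)

image of 1: 3
image of cos x: cos x
image of sin x: sin x
image of cos 2x: -17cos 2x
image of sin 2x: -17sin 2x
the matrix is diagonal; its diagonal is (3, 1, 1, -17, -17)
for a triangular matrix the eigenvalues are the diagonal entries, with algebraic multiplicity their repetition count


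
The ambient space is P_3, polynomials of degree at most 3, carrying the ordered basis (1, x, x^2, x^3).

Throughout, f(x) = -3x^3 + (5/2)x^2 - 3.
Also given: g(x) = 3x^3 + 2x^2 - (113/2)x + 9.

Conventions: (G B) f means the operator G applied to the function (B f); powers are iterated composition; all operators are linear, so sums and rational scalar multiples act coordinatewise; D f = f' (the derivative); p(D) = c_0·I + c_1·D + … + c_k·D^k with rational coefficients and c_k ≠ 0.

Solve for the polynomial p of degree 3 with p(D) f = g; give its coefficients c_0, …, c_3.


D^0 f = -3x^3 + (5/2)x^2 - 3
D^1 f = -9x^2 + 5x
D^2 f = -18x + 5
D^3 f = -18
matching coefficients of g against c_0 f + c_1 Df + … from the top degree down determines the c_i
solution: c_0 = -1, c_1 = -1/2, c_2 = 3, c_3 = 1/2

p(D) = -I − (1/2)·D + 3·D^2 + (1/2)·D^3, i.e. c_0 = -1, c_1 = -1/2, c_2 = 3, c_3 = 1/2


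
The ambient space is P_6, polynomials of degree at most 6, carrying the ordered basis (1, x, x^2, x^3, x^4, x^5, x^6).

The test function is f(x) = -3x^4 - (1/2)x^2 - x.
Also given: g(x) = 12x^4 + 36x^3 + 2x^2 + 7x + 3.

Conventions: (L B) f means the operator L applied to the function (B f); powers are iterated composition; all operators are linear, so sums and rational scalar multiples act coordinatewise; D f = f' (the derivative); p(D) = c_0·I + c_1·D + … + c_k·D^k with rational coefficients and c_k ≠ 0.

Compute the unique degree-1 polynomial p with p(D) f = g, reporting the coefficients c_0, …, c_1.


D^0 f = -3x^4 - (1/2)x^2 - x
D^1 f = -12x^3 - x - 1
matching coefficients of g against c_0 f + c_1 Df + … from the top degree down determines the c_i
solution: c_0 = -4, c_1 = -3

c_0 = -4, c_1 = -3


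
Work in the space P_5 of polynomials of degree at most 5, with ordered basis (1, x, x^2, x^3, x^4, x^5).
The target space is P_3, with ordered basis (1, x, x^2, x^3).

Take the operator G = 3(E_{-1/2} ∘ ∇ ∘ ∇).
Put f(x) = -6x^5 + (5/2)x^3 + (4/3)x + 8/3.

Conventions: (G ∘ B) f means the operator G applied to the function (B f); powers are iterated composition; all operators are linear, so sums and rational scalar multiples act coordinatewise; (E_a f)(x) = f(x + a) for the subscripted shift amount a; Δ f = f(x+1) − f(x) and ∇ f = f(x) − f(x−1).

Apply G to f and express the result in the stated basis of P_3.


∇ f = -30x^4 + 60x^3 - (105/2)x^2 + (45/2)x - 13/6
∇ ∇ f = -120x^3 + 360x^2 - 405x + 165
E_{-1/2} ∇ ∇ f = -120x^3 + 540x^2 - 855x + 945/2
(3(E_{-1/2} ∘ ∇ ∘ ∇)) f = -360x^3 + 1620x^2 - 2565x + 2835/2

the image equals g(x) = -360x^3 + 1620x^2 - 2565x + 2835/2


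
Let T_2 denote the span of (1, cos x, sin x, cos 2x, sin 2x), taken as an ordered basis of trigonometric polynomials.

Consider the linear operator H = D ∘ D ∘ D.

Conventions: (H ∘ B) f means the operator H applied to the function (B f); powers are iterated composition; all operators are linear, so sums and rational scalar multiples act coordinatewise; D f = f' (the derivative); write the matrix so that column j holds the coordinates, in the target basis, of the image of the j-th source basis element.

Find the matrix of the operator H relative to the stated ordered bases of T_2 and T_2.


the matrix is [[0, 0, 0, 0, 0]; [0, 0, -1, 0, 0]; [0, 1, 0, 0, 0]; [0, 0, 0, 0, -8]; [0, 0, 0, 8, 0]] (rows listed top to bottom)

image of 1: 0
image of cos x: sin x
image of sin x: -cos x
image of cos 2x: 8sin 2x
image of sin 2x: -8cos 2x
each image's coordinates form column j of the matrix


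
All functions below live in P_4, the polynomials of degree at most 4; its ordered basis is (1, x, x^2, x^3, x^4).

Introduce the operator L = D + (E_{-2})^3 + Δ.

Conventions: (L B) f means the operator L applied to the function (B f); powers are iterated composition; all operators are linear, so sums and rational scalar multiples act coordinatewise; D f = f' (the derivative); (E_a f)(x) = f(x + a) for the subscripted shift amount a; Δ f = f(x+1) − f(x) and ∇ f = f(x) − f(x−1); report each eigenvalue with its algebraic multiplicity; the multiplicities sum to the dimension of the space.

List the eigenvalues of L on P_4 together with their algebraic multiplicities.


image of 1: 1
image of x: x - 4
image of x^2: x^2 - 8x + 37
image of x^3: x^3 - 12x^2 + 111x - 215
image of x^4: x^4 - 16x^3 + 222x^2 - 860x + 1297
the matrix is upper triangular; its diagonal is (1, 1, 1, 1, 1)
for a triangular matrix the eigenvalues are the diagonal entries, with algebraic multiplicity their repetition count

λ = 1 (multiplicity 5)


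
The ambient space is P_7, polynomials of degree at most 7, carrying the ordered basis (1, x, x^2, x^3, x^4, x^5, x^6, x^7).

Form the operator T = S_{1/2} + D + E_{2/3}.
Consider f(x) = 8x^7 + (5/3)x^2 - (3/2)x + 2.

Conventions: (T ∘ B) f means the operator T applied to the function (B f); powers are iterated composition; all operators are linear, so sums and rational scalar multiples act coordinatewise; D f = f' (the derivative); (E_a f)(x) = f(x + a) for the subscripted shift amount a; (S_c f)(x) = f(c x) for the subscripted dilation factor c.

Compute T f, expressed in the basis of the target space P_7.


g(x) = (129/16)x^7 + (280/3)x^6 + (224/3)x^5 + (2240/27)x^4 + (4480/81)x^3 + (7843/324)x^2 + (23975/2916)x + 11849/4374

S_{1/2} f = (1/16)x^7 + (5/12)x^2 - (3/4)x + 2
D f = 56x^6 + (10/3)x - 3/2
E_{2/3} f = 8x^7 + (112/3)x^6 + (224/3)x^5 + (2240/27)x^4 + (4480/81)x^3 + (1927/81)x^2 + (8221/1458)x + 4831/2187
(S_{1/2} + D + E_{2/3}) f = (129/16)x^7 + (280/3)x^6 + (224/3)x^5 + (2240/27)x^4 + (4480/81)x^3 + (7843/324)x^2 + (23975/2916)x + 11849/4374


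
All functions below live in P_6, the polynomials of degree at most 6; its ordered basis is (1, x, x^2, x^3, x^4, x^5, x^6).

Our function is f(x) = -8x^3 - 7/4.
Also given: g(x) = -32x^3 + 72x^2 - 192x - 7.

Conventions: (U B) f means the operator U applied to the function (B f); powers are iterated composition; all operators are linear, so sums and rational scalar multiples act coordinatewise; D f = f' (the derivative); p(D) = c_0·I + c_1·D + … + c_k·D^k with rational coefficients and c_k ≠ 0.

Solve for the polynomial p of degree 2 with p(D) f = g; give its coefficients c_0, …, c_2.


p(D) = 4·I − 3·D + 4·D^2, i.e. c_0 = 4, c_1 = -3, c_2 = 4

D^0 f = -8x^3 - 7/4
D^1 f = -24x^2
D^2 f = -48x
matching coefficients of g against c_0 f + c_1 Df + … from the top degree down determines the c_i
solution: c_0 = 4, c_1 = -3, c_2 = 4


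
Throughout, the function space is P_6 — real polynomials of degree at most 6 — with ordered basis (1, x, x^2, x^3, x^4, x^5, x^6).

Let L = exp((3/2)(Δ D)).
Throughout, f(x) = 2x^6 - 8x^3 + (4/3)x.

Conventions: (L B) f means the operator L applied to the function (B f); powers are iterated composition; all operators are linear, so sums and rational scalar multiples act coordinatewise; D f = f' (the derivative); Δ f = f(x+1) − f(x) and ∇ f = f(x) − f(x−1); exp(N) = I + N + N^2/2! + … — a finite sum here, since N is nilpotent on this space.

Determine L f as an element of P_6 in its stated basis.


order-1 term: 90x^4 + 180x^3 + 180x^2 + 18x - 18
order-2 term: 810x^2 + 1620x + 945
order-3 term: 810
the series for exp((3/2)(Δ D)) f terminates at order 3
exp((3/2)(Δ D)) f = 2x^6 + 90x^4 + 172x^3 + 990x^2 + (4918/3)x + 1737

the image equals g(x) = 2x^6 + 90x^4 + 172x^3 + 990x^2 + (4918/3)x + 1737


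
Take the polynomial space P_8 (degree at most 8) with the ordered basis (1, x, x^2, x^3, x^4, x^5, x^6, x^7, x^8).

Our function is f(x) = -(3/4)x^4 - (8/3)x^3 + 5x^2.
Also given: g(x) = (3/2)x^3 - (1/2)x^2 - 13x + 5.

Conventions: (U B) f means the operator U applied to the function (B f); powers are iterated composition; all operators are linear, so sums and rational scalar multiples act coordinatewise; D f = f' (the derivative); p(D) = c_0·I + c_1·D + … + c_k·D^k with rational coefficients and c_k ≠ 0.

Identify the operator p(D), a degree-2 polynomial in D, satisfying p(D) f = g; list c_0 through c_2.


p(D) = -(1/2)·D + (1/2)·D^2, i.e. c_0 = 0, c_1 = -1/2, c_2 = 1/2

D^0 f = -(3/4)x^4 - (8/3)x^3 + 5x^2
D^1 f = -3x^3 - 8x^2 + 10x
D^2 f = -9x^2 - 16x + 10
matching coefficients of g against c_0 f + c_1 Df + … from the top degree down determines the c_i
solution: c_0 = 0, c_1 = -1/2, c_2 = 1/2


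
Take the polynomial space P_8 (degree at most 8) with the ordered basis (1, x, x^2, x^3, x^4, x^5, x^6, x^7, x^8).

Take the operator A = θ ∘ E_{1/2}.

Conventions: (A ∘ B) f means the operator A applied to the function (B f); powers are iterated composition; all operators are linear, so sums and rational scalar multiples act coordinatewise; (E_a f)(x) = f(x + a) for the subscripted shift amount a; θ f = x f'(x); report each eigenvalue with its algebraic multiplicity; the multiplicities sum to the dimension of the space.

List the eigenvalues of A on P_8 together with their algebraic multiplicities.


λ = 0 (multiplicity 1), λ = 1 (multiplicity 1), λ = 2 (multiplicity 1), λ = 3 (multiplicity 1), λ = 4 (multiplicity 1), λ = 5 (multiplicity 1), λ = 6 (multiplicity 1), λ = 7 (multiplicity 1), λ = 8 (multiplicity 1)

image of 1: 0
image of x: x
image of x^2: 2x^2 + x
image of x^3: 3x^3 + 3x^2 + (3/4)x
image of x^4: 4x^4 + 6x^3 + 3x^2 + (1/2)x
image of x^5: 5x^5 + 10x^4 + (15/2)x^3 + (5/2)x^2 + (5/16)x
image of x^6: 6x^6 + 15x^5 + 15x^4 + (15/2)x^3 + (15/8)x^2 + (3/16)x
image of x^7: 7x^7 + 21x^6 + (105/4)x^5 + (35/2)x^4 + (105/16)x^3 + (21/16)x^2 + (7/64)x
image of x^8: 8x^8 + 28x^7 + 42x^6 + 35x^5 + (35/2)x^4 + (21/4)x^3 + (7/8)x^2 + (1/16)x
the matrix is upper triangular; its diagonal is (0, 1, 2, 3, 4, 5, 6, 7, 8)
for a triangular matrix the eigenvalues are the diagonal entries, with algebraic multiplicity their repetition count


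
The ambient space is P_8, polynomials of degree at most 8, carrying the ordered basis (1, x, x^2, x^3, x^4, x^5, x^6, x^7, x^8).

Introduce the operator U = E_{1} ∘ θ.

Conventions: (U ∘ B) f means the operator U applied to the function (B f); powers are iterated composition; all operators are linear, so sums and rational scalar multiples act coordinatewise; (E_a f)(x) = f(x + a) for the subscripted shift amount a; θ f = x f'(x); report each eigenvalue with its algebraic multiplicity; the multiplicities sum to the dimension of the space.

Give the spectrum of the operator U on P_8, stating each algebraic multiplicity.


image of 1: 0
image of x: x + 1
image of x^2: 2x^2 + 4x + 2
image of x^3: 3x^3 + 9x^2 + 9x + 3
image of x^4: 4x^4 + 16x^3 + 24x^2 + 16x + 4
image of x^5: 5x^5 + 25x^4 + 50x^3 + 50x^2 + 25x + 5
image of x^6: 6x^6 + 36x^5 + 90x^4 + 120x^3 + 90x^2 + 36x + 6
image of x^7: 7x^7 + 49x^6 + 147x^5 + 245x^4 + 245x^3 + 147x^2 + 49x + 7
image of x^8: 8x^8 + 64x^7 + 224x^6 + 448x^5 + 560x^4 + 448x^3 + 224x^2 + 64x + 8
the matrix is upper triangular; its diagonal is (0, 1, 2, 3, 4, 5, 6, 7, 8)
for a triangular matrix the eigenvalues are the diagonal entries, with algebraic multiplicity their repetition count

λ = 0 (multiplicity 1), λ = 1 (multiplicity 1), λ = 2 (multiplicity 1), λ = 3 (multiplicity 1), λ = 4 (multiplicity 1), λ = 5 (multiplicity 1), λ = 6 (multiplicity 1), λ = 7 (multiplicity 1), λ = 8 (multiplicity 1)


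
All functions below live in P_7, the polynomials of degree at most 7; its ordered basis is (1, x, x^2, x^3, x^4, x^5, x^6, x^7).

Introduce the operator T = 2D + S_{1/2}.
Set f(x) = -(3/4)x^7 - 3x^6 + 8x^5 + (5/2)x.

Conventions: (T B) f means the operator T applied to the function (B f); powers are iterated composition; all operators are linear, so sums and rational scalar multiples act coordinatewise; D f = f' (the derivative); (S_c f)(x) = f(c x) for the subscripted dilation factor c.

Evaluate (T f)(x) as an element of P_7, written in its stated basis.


g(x) = -(3/512)x^7 - (675/64)x^6 - (143/4)x^5 + 80x^4 + (5/4)x + 5

D f = -(21/4)x^6 - 18x^5 + 40x^4 + 5/2
(2D) f = -(21/2)x^6 - 36x^5 + 80x^4 + 5
S_{1/2} f = -(3/512)x^7 - (3/64)x^6 + (1/4)x^5 + (5/4)x
(2D + S_{1/2}) f = -(3/512)x^7 - (675/64)x^6 - (143/4)x^5 + 80x^4 + (5/4)x + 5


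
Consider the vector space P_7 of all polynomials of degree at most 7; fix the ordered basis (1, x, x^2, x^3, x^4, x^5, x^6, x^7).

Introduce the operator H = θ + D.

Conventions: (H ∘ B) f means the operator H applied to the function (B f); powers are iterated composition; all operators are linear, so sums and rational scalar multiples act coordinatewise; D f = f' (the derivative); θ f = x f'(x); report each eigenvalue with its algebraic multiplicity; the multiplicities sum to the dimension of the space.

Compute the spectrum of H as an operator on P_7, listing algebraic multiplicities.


λ = 0 (multiplicity 1), λ = 1 (multiplicity 1), λ = 2 (multiplicity 1), λ = 3 (multiplicity 1), λ = 4 (multiplicity 1), λ = 5 (multiplicity 1), λ = 6 (multiplicity 1), λ = 7 (multiplicity 1)

image of 1: 0
image of x: x + 1
image of x^2: 2x^2 + 2x
image of x^3: 3x^3 + 3x^2
image of x^4: 4x^4 + 4x^3
image of x^5: 5x^5 + 5x^4
image of x^6: 6x^6 + 6x^5
image of x^7: 7x^7 + 7x^6
the matrix is upper triangular; its diagonal is (0, 1, 2, 3, 4, 5, 6, 7)
for a triangular matrix the eigenvalues are the diagonal entries, with algebraic multiplicity their repetition count


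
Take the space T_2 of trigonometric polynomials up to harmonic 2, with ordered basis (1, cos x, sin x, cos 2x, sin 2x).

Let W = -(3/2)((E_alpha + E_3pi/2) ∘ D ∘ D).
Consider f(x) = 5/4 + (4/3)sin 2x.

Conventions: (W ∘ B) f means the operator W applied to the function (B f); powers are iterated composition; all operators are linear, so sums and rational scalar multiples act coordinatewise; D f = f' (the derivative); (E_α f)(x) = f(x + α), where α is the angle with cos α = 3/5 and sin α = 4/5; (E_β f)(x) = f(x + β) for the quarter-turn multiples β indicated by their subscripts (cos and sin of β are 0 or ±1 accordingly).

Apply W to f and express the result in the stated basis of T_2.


D f = (8/3)cos 2x
D D f = -(16/3)sin 2x
E_alpha (D ∘ D) f = -(128/25)cos 2x + (112/75)sin 2x
E_3pi/2 (D ∘ D) f = (16/3)sin 2x
(E_alpha + E_3pi/2) (D ∘ D) f = -(128/25)cos 2x + (512/75)sin 2x
(-(3/2)((E_alpha + E_3pi/2) ∘ D ∘ D)) f = (192/25)cos 2x - (256/25)sin 2x

g(x) = (192/25)cos 2x - (256/25)sin 2x


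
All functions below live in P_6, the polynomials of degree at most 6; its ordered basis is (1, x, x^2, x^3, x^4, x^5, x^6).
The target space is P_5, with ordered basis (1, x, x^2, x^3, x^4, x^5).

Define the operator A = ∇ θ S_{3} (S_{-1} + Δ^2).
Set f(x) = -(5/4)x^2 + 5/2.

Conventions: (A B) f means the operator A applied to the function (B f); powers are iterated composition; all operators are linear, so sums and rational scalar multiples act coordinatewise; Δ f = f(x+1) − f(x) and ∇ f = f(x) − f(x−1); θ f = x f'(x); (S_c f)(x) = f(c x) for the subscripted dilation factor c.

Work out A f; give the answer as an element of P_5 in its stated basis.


S_{-1} f = -(5/4)x^2 + 5/2
Δ f = -(5/2)x - 5/4
Δ Δ f = -5/2
(S_{-1} + Δ^2) f = -(5/4)x^2
S_{3} (S_{-1} + Δ^2) f = -(45/4)x^2
θ S_{3} (S_{-1} + Δ^2) f = -(45/2)x^2
∇ θ S_{3} (S_{-1} + Δ^2) f = -45x + 45/2

the result is g(x) = -45x + 45/2


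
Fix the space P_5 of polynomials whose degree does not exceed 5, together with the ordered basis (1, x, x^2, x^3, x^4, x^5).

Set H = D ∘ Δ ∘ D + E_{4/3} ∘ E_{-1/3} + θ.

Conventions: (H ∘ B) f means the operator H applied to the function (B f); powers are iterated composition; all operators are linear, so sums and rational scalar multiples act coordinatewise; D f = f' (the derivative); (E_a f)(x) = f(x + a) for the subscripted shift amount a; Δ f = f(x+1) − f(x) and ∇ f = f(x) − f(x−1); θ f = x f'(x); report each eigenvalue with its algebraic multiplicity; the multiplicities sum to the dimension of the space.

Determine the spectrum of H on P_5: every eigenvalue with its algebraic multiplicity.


λ = 1 (multiplicity 1), λ = 2 (multiplicity 1), λ = 3 (multiplicity 1), λ = 4 (multiplicity 1), λ = 5 (multiplicity 1), λ = 6 (multiplicity 1)

image of 1: 1
image of x: 2x + 1
image of x^2: 3x^2 + 2x + 1
image of x^3: 4x^3 + 3x^2 + 3x + 7
image of x^4: 5x^4 + 4x^3 + 6x^2 + 28x + 13
image of x^5: 6x^5 + 5x^4 + 10x^3 + 70x^2 + 65x + 21
the matrix is upper triangular; its diagonal is (1, 2, 3, 4, 5, 6)
for a triangular matrix the eigenvalues are the diagonal entries, with algebraic multiplicity their repetition count
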